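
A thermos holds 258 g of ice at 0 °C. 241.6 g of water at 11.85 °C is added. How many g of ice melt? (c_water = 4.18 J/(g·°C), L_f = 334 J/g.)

Cooling the water to 0 °C releases 241.6·4.18·11.85 = 11967 J.
Melting all 258 g of ice would need 258·334 = 86172 J.
Since 11967 < 86172 J, not all the ice melts; equilibrium is at 0 °C.
m_melted·334 = 11967  ⇒  m_melted ≈ 35.83 g.

m_melted ≈ 35.8 g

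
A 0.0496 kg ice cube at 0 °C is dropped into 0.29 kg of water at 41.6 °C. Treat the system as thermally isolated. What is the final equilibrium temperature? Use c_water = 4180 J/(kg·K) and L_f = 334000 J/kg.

T_f ≈ 23.9 °C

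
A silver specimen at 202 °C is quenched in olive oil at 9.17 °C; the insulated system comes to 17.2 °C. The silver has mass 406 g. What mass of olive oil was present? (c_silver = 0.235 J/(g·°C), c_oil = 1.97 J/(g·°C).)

m ≈ 1110 g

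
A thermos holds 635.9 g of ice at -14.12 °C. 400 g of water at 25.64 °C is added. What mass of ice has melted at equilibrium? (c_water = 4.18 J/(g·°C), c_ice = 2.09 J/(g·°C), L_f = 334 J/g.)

m_melted ≈ 72.2 g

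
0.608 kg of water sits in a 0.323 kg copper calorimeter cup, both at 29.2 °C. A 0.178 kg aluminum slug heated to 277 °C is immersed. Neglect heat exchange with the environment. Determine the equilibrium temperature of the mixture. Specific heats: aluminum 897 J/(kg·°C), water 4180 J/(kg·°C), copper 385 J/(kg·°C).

With ΣQ=0 the equilibrium temperature is the m·c-weighted mean:
T_f = (159.67×277 + 2541.4×29.2 + 124.36×29.2) / (159.67 + 2541.4 + 124.36)
    = 122069 / 2825.5 ≈ 43.20 °C

T_f ≈ 43.2 °C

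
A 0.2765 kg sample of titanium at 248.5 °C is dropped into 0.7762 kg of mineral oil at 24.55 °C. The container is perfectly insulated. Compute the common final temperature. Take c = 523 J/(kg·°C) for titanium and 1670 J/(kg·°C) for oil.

T_f ≈ 47.0 °C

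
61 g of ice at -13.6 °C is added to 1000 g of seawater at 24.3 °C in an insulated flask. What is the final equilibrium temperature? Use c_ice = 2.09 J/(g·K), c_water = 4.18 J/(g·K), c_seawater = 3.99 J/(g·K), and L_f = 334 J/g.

T_f ≈ 17.6 °C

Heat gained plus heat lost sum to zero:
ice -13.6→0 °C: 61·2.09·13.6 = 1733.9; fusion: m_ice L_f = 61·334 = 20374; warm the meltwater: 254.98 T; seawater cools: 1000·3.99·(T − 24.3) = 3990(T − 24.3)
4245 T = 96957 − 22108 = 74849
T ≈ 17.63 °C — above 0 °C, consistent with complete melting.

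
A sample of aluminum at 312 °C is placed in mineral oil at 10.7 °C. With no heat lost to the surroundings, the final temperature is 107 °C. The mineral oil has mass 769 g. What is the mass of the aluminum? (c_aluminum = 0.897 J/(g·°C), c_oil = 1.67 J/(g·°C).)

Heat lost by the aluminum = heat gained by the oil:
m·0.897·(312 − 107) = 769·1.67·(107 − 10.7)
183.88 m = 123671  ⇒  m ≈ 672.5 g

m ≈ 673 g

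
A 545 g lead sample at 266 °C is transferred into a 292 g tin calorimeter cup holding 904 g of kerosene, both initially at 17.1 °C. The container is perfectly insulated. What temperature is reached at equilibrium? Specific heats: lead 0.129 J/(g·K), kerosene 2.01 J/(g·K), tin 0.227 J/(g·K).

T_f ≈ 26.1 °C

T_f = Σ m_i c_i T_i / Σ m_i c_i:
T_f = (70.31·266 + 1817·17.1 + 66.28·17.1) / (70.31 + 1817 + 66.28)
    = 50906 / 1953.6 ≈ 26.06 °C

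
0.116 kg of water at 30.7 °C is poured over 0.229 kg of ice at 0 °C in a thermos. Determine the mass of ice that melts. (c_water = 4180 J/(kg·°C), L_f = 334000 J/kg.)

m_melted ≈ 0.0446 kg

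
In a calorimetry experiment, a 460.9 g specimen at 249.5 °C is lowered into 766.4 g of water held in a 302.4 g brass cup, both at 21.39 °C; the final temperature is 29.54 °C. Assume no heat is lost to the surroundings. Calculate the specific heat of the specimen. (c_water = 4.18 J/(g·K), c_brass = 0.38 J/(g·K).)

Heat gained plus heat lost sum to zero:
460.9×c×(29.54 − 249.5) + 766.4×4.18×(29.54 − 21.39) + 302.4×0.38×(29.54 − 21.39) = 0
-101380 c = -27045
c = -27045/-101380 ≈ 0.2668 J/(g·K)

c ≈ 0.267 J/(g·K)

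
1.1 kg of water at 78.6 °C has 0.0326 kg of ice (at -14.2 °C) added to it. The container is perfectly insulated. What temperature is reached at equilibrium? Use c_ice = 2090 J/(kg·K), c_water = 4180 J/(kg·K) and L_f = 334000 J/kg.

T_f ≈ 73.8 °C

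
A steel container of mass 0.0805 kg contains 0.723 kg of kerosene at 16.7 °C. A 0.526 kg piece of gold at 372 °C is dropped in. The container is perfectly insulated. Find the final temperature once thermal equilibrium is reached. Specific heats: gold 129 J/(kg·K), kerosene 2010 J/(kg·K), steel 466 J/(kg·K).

Let T be the final temperature. ΣQ_i = 0:
0.526×129×(T − 372) + 0.723×2010×(T − 16.7) + 0.0805×466×(T − 16.7) = 0
67.85(T − 372) + 1453.2(T − 16.7) + 37.51(T − 16.7) = 0
1558.6 T = 50137
T ≈ 32.17 °C

T_f ≈ 32.2 °C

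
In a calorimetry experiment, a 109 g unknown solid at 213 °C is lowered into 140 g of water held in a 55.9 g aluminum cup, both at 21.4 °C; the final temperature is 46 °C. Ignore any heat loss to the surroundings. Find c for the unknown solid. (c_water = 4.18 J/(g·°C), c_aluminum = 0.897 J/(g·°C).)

Net heat exchanged in the isolated system is zero:
109·c·(46 − 213) + 140·4.18·(46 − 21.4) + 55.9·0.897·(46 − 21.4) = 0
-18203 c = -15629
c = -15629/-18203 ≈ 0.8586 J/(g·°C)

c ≈ 0.859 J/(g·°C)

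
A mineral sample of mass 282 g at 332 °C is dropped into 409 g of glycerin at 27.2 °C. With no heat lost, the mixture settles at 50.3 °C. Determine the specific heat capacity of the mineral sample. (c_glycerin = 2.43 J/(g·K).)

Energy conservation, ΣQ = 0:
282×c×(50.3 − 332) + 409×2.43×(50.3 − 27.2) = 0
-79439 c = -22958
c = -22958/-79439 ≈ 0.289 J/(g·K)

c ≈ 0.289 J/(g·K)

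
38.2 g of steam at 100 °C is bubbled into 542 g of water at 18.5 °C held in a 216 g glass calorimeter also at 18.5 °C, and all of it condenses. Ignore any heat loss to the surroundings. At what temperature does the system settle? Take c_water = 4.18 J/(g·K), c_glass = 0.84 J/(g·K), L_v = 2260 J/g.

T_f ≈ 56.6 °C

Net heat exchanged in the isolated system is zero:
latent heat released on condensation: 38.2·2260 = 86332; condensed water 100 °C→T: 159.68(T − 100); original water: 2265.6(T − 18.5); glass cup: 216·0.84·(T − 18.5) = 181.44(T − 18.5)
2606.7 T = 86332 + 15968 + 45270 = 147569
T ≈ 56.61 °C — below 100 °C, confirming all the steam condensed.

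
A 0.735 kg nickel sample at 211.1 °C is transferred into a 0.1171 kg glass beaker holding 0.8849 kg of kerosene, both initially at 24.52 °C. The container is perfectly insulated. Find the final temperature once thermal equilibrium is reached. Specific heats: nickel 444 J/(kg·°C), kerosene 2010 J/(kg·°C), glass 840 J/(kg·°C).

T_f ≈ 52.2 °C

Heat gained plus heat lost sum to zero:
0.735×444×(T − 211.1) + 0.8849×2010×(T − 24.52) + 0.1171×840×(T − 24.52) = 0
326.34(T − 211.1) + 1778.6(T − 24.52) + 98.36(T − 24.52) = 0
2203.4 T = 114915
T = 114915/2203.4 ≈ 52.15 °C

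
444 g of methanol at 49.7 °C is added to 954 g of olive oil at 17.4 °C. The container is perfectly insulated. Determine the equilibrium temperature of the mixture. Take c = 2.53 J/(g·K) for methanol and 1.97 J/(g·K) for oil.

T_f ≈ 29.5 °C

T_f is the heat-capacity-weighted average of the initial temperatures:
T_f = (1123.3·49.7 + 1879.4·17.4) / (1123.3 + 1879.4)
    = 88530 / 3002.7 ≈ 29.48 °C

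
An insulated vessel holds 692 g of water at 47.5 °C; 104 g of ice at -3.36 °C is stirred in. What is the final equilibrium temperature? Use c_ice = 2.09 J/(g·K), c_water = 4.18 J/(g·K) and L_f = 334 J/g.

Heat gained plus heat lost sum to zero:
ice -3.36→0 °C: 104×2.09×3.36 = 730.33
  fusion: m_ice L_f = 104×334 = 34736
  warm the meltwater: 434.72 T
  water cools: 692×4.18×(T − 47.5) = 2892.6(T − 47.5)
3327.3 T = 137397 − 35466 = 101930
T ≈ 30.63 °C. Since T > 0 °C, the all-ice-melts assumption holds.

T_f ≈ 30.6 °C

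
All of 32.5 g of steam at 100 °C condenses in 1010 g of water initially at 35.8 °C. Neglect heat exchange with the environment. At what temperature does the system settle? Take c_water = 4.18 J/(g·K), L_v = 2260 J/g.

T_f ≈ 54.7 °C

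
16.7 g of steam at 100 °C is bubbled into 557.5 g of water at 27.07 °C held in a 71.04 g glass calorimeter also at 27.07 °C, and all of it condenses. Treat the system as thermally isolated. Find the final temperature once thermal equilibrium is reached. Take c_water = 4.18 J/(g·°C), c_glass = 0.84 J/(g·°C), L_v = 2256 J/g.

T_f ≈ 44.5 °C

Sum of m c ΔT and latent-heat terms is zero:
steam→water at 100 °C releases m L_v = 16.7·2256 = 37675; condensed water 100 °C→T: 69.81(T − 100); water warms: 557.5·4.18·(T − 27.07) = 2330.3(T − 27.07); glass cup: 71.04·0.84·(T − 27.07) = 59.67(T − 27.07)
2459.8 T = 37675 + 6980.6 + 64698 = 109354
T ≈ 44.46 °C, under the boiling point, so the assumption holds.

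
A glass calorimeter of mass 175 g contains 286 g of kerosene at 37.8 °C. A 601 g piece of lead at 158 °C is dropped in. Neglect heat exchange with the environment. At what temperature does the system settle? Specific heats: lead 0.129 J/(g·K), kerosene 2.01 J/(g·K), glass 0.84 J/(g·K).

T_f ≈ 49.5 °C

Let T be the final temperature. ΣQ_i = 0:
601*0.129*(T − 158) + 286*2.01*(T − 37.8) + 175*0.84*(T − 37.8) = 0
77.53(T − 158) + 574.86(T − 37.8) + 147(T − 37.8) = 0
799.39 T = 39536
T = 39536/799.39 ≈ 49.46 °C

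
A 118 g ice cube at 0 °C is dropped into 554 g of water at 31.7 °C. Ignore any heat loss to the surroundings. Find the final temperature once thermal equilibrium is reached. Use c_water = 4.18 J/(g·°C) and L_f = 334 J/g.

Energy balance with sensible and latent terms:
fusion: m_ice L_f = 118×334 = 39412; meltwater 0→T: 118×4.18×T = 493.24 T; water: 2315.7(T − 31.7)
2809 T = 73408 − 39412 = 33996
T ≈ 12.10 °C. Since T > 0 °C, the all-ice-melts assumption holds.

T_f ≈ 12.1 °C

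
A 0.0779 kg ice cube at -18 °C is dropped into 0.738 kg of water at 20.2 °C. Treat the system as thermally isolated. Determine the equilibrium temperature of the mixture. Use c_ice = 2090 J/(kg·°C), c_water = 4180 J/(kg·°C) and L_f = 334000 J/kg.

Sum of m c ΔT and latent-heat terms is zero:
warm ice to 0 °C: 0.0779×2090×(0 − (-18)) = 2930.6
  latent heat to melt: 0.0779×334000 = 26019
  warm the meltwater: 325.62 T
  water: 3084.8(T − 20.2)
3410.5 T = 62314 − 28949 = 33365
T ≈ 9.78 °C — above 0 °C, consistent with complete melting.

T_f ≈ 9.8 °C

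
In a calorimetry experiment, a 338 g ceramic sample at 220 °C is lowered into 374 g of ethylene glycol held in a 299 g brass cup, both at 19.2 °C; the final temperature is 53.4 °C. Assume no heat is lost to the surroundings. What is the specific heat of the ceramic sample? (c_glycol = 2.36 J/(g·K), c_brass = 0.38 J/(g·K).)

c ≈ 0.605 J/(g·K)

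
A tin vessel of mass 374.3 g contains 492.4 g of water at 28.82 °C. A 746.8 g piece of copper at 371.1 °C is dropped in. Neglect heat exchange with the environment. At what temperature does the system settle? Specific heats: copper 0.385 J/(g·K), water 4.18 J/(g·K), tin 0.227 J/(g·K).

Taking heat into each body as positive, Σ m c ΔT = 0:
746.8×0.385×(T − 371.1) + 492.4×4.18×(T − 28.82) + 374.3×0.227×(T − 28.82) = 0
287.52(T − 371.1) + 2058.2(T − 28.82) + 84.97(T − 28.82) = 0
(287.52 + 2058.2 + 84.97) T = 287.52×371.1 + 2058.2×28.82 + 84.97×28.82
T = 168465 / 2430.7 = 69.3 °C

T_f ≈ 69.3 °C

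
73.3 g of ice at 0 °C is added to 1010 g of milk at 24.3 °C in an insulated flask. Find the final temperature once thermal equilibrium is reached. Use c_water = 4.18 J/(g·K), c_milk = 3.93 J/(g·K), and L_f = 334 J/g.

T_f ≈ 16.8 °C

Energy balance with sensible and latent terms:
fusion: m_ice L_f = 73.3×334 = 24482; warm the meltwater: 306.39 T; milk cools: 1010×3.93×(T − 24.3) = 3969.3(T − 24.3)
4275.7 T = 96454 − 24482 = 71972
T ≈ 16.83 °C (positive, so assuming full melt was valid).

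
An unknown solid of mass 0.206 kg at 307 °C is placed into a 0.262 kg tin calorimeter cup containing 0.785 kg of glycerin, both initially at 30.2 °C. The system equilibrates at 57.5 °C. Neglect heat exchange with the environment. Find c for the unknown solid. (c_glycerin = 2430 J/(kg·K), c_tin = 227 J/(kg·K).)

c ≈ 1040 J/(kg·K)

Setting the total heat transfer to zero:
0.206×c×(57.5 − 307) + 0.785×2430×(57.5 − 30.2) + 0.262×227×(57.5 − 30.2) = 0
-51.4 c = -53700
c = -53700/-51.4 ≈ 1045 J/(kg·K)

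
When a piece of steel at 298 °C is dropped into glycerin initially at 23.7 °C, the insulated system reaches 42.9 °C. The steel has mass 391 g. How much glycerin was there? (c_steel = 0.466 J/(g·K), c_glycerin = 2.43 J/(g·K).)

m ≈ 996 g

Setting the total heat transfer to zero:
391·0.466·(42.9 − 298) + m·2.43·(42.9 − 23.7) = 0
46.66 m = 46481
m = 46481/46.66 ≈ 996.2 g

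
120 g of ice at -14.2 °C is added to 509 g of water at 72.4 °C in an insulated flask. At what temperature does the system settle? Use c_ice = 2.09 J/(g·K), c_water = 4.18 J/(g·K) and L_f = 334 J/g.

Let T be the final temperature. ΣQ_i = 0:
warm ice to 0 °C: 120×2.09×(0 − (-14.2)) = 3561.4; melt ice: 120×334 = 40080; meltwater 0→T: 120×4.18×T = 501.6 T; water: 2127.6(T − 72.4)
2629.2 T = 154040 − 43641 = 110398
T ≈ 41.99 °C — above 0 °C, consistent with complete melting.

T_f ≈ 42.0 °C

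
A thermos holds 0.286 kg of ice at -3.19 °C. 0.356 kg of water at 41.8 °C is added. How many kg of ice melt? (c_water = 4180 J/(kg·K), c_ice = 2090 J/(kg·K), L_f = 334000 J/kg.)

m_melted ≈ 0.181 kg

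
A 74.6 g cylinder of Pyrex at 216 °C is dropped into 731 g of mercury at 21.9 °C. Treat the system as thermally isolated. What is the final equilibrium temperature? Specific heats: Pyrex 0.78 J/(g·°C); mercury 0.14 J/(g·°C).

Setting the total heat transfer to zero:
74.6×0.78×(T − 216) + 731×0.14×(T − 21.9) = 0
160.53 T = 14810
T = 14810 / 160.53 = 92.3 °C

T_f ≈ 92.3 °C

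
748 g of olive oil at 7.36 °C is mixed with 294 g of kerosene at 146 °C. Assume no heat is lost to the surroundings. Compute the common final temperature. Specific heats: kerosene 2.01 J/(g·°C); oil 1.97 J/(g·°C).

T_f ≈ 47.0 °C

Net heat exchanged in the isolated system is zero:
294*2.01*(T − 146) + 748*1.97*(T − 7.36) = 0
590.94(T − 146) + 1473.6(T − 7.36) = 0
(590.94 + 1473.6) T = 590.94*146 + 1473.6*7.36
T = 97123/2064.5 ≈ 47.04 °C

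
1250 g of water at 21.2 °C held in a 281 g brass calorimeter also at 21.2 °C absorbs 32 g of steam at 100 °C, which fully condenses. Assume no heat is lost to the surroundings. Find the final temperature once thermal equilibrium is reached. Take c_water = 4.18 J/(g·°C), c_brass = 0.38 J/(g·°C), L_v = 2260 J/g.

T_f ≈ 36.4 °C

Energy balance with sensible and latent terms:
condense steam: −32×2260 = −72320; condensate cools 100→T: 32×4.18×(T − 100) = 133.76(T − 100); water warms: 1250×4.18×(T − 21.2) = 5225(T − 21.2); cup: 106.78(T − 21.2)
5465.5 T = 72320 + 13376 + 113034 = 198730
T ≈ 36.36 °C (< 100 °C, so full condensation is consistent).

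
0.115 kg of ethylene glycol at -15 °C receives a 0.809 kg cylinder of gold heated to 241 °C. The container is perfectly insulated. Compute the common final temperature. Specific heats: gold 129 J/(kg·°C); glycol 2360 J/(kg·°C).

T_f ≈ 56.1 °C

Heat lost by the gold equals heat gained by the glycol:
0.809×129×(241 − T) = 0.115×2360×(T − (-15))
104.36(241 − T) = 271.4(T − (-15))
375.76 T = 21080  ⇒  T ≈ 56.10 °C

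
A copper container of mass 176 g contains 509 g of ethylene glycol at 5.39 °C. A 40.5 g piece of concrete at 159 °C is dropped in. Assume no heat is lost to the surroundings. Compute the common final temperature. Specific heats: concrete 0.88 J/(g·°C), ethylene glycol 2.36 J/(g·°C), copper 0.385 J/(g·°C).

T_f is the heat-capacity-weighted average of the initial temperatures:
T_f = (35.64×159 + 1201.2×5.39 + 67.76×5.39) / (35.64 + 1201.2 + 67.76)
    = 12507 / 1304.6 ≈ 9.59 °C

T_f ≈ 9.6 °C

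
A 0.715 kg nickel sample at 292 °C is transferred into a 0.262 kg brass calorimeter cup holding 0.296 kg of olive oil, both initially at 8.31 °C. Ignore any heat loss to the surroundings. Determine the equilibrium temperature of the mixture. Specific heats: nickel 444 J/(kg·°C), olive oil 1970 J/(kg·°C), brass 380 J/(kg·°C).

Conservation of energy gives ΣQ = 0:
0.715×444×(T − 292) + 0.296×1970×(T − 8.31) + 0.262×380×(T − 8.31) = 0
1000.1 T = 98371
T ≈ 98.36 °C

T_f ≈ 98.4 °C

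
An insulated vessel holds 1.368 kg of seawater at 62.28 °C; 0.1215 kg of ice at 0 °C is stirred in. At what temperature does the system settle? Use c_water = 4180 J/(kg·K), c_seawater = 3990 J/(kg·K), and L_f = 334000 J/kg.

T_f ≈ 50.2 °C

Sum of m c ΔT and latent-heat terms is zero:
melt ice: 0.1215×334000 = 40581
  meltwater 0→T: 0.1215×4180×T = 507.87 T
  seawater: 5458.3(T − 62.28)
5966.2 T = 339944 − 40581 = 299363
T ≈ 50.18 °C — above 0 °C, consistent with complete melting.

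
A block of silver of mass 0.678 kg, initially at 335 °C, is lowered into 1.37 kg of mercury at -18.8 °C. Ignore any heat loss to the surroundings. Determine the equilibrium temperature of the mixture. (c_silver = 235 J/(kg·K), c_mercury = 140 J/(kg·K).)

T_f ≈ 141.7 °C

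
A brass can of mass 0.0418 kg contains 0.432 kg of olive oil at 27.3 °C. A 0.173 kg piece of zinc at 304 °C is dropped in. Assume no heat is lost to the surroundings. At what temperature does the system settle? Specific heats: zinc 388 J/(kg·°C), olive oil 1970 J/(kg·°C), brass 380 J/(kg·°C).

T_f ≈ 47.2 °C

Energy conservation, ΣQ = 0:
0.173·388·(T − 304) + 0.432·1970·(T − 27.3) + 0.0418·380·(T − 27.3) = 0
934.05 T = 44073
T = 44073 / 934.05 = 47.2 °C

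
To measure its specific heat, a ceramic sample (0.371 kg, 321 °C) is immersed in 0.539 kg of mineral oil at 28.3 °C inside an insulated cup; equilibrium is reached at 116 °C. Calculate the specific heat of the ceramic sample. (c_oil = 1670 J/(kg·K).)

c ≈ 1040 J/(kg·K)

m_s c (T_s − T_f) = m_oil c_oil (T_f − T_0):
0.371·c·(321 − 116) = 0.539·1670·(116 − 28.3)
76.05 c = 78941  ⇒  c ≈ 1038 J/(kg·K)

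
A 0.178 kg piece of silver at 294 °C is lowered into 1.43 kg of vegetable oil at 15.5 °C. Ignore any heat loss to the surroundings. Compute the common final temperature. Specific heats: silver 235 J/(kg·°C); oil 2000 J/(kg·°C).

T_f ≈ 19.5 °C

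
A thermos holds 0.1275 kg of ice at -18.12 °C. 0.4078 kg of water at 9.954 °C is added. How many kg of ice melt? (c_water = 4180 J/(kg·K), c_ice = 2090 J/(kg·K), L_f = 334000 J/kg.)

Cooling the water to 0 °C releases 0.4078·4180·9.954 = 16968 J.
Warming the ice to 0 °C takes 0.1275·2090·18.12 = 4828.5 J, leaving 12139 J for melting.
Melting all 0.1275 kg of ice would need 0.1275·334000 = 42585 J.
That's not enough to melt it all — equilibrium is at 0 °C with ice remaining.
Mass melted = 12139/334000 ≈ 0.03634 kg.

m_melted ≈ 0.0363 kg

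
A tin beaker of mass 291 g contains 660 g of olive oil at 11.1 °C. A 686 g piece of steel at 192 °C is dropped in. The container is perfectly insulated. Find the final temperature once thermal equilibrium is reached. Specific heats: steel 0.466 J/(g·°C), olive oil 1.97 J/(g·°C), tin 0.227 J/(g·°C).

Let T be the final temperature. ΣQ_i = 0:
686×0.466×(T − 192) + 660×1.97×(T − 11.1) + 291×0.227×(T − 11.1) = 0
319.68(T − 192) + 1300.2(T − 11.1) + 66.06(T − 11.1) = 0
1685.9 T = 76543
T = 76543 / 1685.9 = 45.4 °C

T_f ≈ 45.4 °C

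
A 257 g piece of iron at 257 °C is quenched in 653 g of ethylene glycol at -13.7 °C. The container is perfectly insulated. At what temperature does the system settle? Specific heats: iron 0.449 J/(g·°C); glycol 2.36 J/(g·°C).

T_f ≈ 5.2 °C

Setting the total heat transfer to zero:
257*0.449*(T − 257) + 653*2.36*(T − (-13.7)) = 0
(115.39 + 1541.1) T = 115.39*257 + 1541.1*(-13.7)
T ≈ 5.16 °C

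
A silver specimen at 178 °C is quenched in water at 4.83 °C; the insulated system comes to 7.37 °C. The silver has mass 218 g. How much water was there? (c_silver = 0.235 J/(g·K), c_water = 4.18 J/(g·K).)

m ≈ 823 g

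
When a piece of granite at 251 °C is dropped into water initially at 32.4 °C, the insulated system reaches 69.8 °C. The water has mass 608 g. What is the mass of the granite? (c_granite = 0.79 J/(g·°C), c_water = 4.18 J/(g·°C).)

|Q_granite| = |Q_water|:
m·0.79·(251 − 69.8) = 608·4.18·(69.8 − 32.4)
143.15 m = 95050  ⇒  m ≈ 664 g

m ≈ 664 g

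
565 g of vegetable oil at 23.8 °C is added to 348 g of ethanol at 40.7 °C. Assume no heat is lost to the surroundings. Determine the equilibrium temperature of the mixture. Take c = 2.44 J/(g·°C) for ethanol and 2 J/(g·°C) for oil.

T_f ≈ 31.1 °C

Heat lost by the ethanol equals heat gained by the oil:
348·2.44·(40.7 − T) = 565·2·(T − 23.8)
849.12(40.7 − T) = 1130(T − 23.8)
1979.1 T = 61453  ⇒  T ≈ 31.05 °C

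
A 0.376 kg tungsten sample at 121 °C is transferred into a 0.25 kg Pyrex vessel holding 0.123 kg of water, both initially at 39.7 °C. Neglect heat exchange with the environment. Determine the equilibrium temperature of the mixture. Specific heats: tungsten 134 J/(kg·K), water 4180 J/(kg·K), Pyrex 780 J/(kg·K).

T_f ≈ 45.1 °C

Setting the total heat transfer to zero:
0.376*134*(T − 121) + 0.123*4180*(T − 39.7) + 0.25*780*(T − 39.7) = 0
50.38(T − 121) + 514.14(T − 39.7) + 195(T − 39.7) = 0
759.52 T = 34249
T = 34249/759.52 ≈ 45.09 °C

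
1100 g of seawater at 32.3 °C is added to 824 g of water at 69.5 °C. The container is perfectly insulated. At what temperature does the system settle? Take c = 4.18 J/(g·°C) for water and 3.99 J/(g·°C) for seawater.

T_f ≈ 48.7 °C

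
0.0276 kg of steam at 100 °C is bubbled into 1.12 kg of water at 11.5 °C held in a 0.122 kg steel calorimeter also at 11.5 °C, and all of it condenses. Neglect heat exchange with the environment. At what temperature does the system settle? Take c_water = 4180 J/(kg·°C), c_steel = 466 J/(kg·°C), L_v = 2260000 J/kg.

Let T be the final temperature. ΣQ_i = 0:
latent heat released on condensation: 0.0276×2260000 = 62376; condensed water 100 °C→T: 115.37(T − 100); original water: 4681.6(T − 11.5); steel cup: 0.122×466×(T − 11.5) = 56.85(T − 11.5)
4853.8 T = 62376 + 11537 + 54492 = 128405
T ≈ 26.45 °C (< 100 °C, so full condensation is consistent).

T_f ≈ 26.5 °C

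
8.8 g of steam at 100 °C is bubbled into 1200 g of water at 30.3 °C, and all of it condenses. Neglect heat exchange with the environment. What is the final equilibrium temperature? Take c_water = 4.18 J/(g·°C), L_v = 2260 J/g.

T_f ≈ 34.7 °C

Energy balance with sensible and latent terms:
steam→water at 100 °C releases m L_v = 8.8×2260 = 19888; condensed water 100 °C→T: 36.78(T − 100); water warms: 1200×4.18×(T − 30.3) = 5016(T − 30.3)
5052.8 T = 19888 + 3678.4 + 151985 = 175551
T ≈ 34.74 °C, under the boiling point, so the assumption holds.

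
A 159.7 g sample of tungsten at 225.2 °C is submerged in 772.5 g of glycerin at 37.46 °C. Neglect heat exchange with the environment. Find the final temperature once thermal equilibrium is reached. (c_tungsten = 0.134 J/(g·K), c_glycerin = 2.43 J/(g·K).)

T_f ≈ 39.6 °C

Set heat shed by the hot body equal to heat absorbed by the cold body:
159.7*0.134*(225.2 − T) = 772.5*2.43*(T − 37.46)
21.4(225.2 − T) = 1877.2(T − 37.46)
1898.6 T = 75138  ⇒  T ≈ 39.58 °C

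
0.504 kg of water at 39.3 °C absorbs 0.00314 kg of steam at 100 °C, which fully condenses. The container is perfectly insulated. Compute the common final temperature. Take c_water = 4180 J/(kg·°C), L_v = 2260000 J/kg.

T_f ≈ 43.0 °C

Conservation of energy gives ΣQ = 0:
steam→water at 100 °C releases m L_v = 0.00314·2260000 = 7096.4; condensate cools 100→T: 0.00314·4180·(T − 100) = 13.13(T − 100); original water: 2106.7(T − 39.3)
2119.8 T = 7096.4 + 1312.5 + 82794 = 91203
T ≈ 43.02 °C (< 100 °C, so full condensation is consistent).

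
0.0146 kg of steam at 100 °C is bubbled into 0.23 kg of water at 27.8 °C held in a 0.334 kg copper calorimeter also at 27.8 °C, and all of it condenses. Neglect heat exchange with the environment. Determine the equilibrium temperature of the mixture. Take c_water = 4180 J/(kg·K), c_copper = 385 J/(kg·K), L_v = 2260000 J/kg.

T_f ≈ 60.3 °C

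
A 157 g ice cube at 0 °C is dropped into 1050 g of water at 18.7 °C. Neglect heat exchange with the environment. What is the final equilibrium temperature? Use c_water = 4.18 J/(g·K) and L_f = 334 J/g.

T_f ≈ 5.9 °C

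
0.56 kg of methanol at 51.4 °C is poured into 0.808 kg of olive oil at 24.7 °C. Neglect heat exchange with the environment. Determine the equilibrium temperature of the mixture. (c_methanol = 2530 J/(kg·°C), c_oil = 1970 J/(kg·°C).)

Let T be the final temperature. ΣQ_i = 0:
0.56·2530·(T − 51.4) + 0.808·1970·(T − 24.7) = 0
3008.6 T = 112140
T ≈ 37.27 °C

T_f ≈ 37.3 °C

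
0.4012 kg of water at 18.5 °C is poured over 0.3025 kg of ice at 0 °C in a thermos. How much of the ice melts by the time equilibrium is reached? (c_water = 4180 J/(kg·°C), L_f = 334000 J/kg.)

Water can give up m c ΔT = 0.4012×4180×18.5 = 31025 J before reaching 0 °C.
To melt every bit of ice: 0.3025×334000 = 101035 J.
That's not enough to melt it all — equilibrium is at 0 °C with ice remaining.
m_melted×334000 = 31025  ⇒  m_melted ≈ 0.09289 kg.

m_melted ≈ 0.0929 kg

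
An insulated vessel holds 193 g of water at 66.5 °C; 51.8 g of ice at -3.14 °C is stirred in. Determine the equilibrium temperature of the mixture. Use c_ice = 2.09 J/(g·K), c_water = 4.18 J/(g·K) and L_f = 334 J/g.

Energy conservation, ΣQ = 0:
warm ice to 0 °C: 51.8·2.09·(0 − (-3.14)) = 339.94; latent heat to melt: 51.8·334 = 17301; warm the meltwater: 216.52 T; water: 806.74(T − 66.5)
1023.3 T = 53648 − 17641 = 36007
T ≈ 35.19 °C (positive, so assuming full melt was valid).

T_f ≈ 35.2 °C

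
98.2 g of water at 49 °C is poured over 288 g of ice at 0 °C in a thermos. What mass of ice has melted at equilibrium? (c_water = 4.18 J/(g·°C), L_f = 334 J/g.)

m_melted ≈ 60.2 g

Water can give up m c ΔT = 98.2·4.18·49 = 20113 J before reaching 0 °C.
To melt every bit of ice: 288·334 = 96192 J.
Since 20113 < 96192 J, not all the ice melts; equilibrium is at 0 °C.
Mass melted = 20113/334 ≈ 60.22 g.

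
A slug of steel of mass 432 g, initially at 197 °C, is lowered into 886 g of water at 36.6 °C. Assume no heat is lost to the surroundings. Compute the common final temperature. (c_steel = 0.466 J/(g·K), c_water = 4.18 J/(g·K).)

|Q_steel| = |Q_water|:
432*0.466*(197 − T) = 886*4.18*(T − 36.6)
201.31(197 − T) = 3703.5(T − 36.6)
3904.8 T = 175206  ⇒  T ≈ 44.87 °C

T_f ≈ 44.9 °C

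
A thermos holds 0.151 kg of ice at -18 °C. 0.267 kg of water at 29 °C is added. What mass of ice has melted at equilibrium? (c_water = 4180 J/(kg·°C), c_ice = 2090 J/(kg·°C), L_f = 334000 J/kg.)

m_melted ≈ 0.0799 kg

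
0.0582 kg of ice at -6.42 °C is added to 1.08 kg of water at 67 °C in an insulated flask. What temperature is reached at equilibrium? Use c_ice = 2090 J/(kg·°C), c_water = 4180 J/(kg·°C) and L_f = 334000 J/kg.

Energy conservation, ΣQ = 0:
ice -6.42→0 °C: 0.0582·2090·6.42 = 780.92
  fusion: m_ice L_f = 0.0582·334000 = 19439
  meltwater 0→T: 0.0582·4180·T = 243.28 T
  water: 4514.4(T − 67)
4757.7 T = 302465 − 20220 = 282245
T ≈ 59.32 °C (positive, so assuming full melt was valid).

T_f ≈ 59.3 °C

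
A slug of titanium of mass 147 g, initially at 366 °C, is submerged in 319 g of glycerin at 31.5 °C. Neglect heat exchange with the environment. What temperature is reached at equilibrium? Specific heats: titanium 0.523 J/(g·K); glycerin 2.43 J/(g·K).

Heat gained plus heat lost sum to zero:
147·0.523·(T − 366) + 319·2.43·(T − 31.5) = 0
76.88(T − 366) + 775.17(T − 31.5) = 0
(76.88 + 775.17) T = 76.88·366 + 775.17·31.5
T = 52556/852.05 ≈ 61.68 °C

T_f ≈ 61.7 °C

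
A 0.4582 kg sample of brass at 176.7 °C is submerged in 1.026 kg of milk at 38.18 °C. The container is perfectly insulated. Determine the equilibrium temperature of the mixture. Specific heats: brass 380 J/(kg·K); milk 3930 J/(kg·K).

T_f ≈ 43.9 °C

Taking heat into each body as positive, Σ m c ΔT = 0:
0.4582*380*(T − 176.7) + 1.026*3930*(T − 38.18) = 0
174.12(T − 176.7) + 4032.2(T − 38.18) = 0
4206.3 T = 184715
T = 184715 / 4206.3 = 43.9 °C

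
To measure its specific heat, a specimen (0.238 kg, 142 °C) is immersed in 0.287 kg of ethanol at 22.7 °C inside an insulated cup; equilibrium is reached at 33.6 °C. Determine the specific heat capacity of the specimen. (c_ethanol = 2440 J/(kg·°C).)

m_s c (T_s − T_f) = m_ethanol c_ethanol (T_f − T_0):
0.238×c×(142 − 33.6) = 0.287×2440×(33.6 − 22.7)
25.8 c = 7633.1  ⇒  c ≈ 295.9 J/(kg·°C)

c ≈ 296 J/(kg·°C)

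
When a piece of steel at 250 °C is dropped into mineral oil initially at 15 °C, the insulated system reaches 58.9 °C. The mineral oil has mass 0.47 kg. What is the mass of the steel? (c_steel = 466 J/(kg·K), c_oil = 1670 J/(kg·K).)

m ≈ 0.387 kg

|Q_steel| = |Q_oil|:
m·466·(250 − 58.9) = 0.47·1670·(58.9 − 15)
89053 m = 34457  ⇒  m ≈ 0.3869 kg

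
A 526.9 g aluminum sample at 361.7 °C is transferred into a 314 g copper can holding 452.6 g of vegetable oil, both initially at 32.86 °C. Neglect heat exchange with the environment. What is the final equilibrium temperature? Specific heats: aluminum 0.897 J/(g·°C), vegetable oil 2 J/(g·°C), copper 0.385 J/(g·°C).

T_f ≈ 136.6 °C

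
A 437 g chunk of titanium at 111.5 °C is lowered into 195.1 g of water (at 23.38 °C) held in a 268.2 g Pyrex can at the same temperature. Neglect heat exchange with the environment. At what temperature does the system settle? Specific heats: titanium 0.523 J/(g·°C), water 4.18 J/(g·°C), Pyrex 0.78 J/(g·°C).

T_f is the heat-capacity-weighted average of the initial temperatures:
T_f = (228.55·111.5 + 815.52·23.38 + 209.2·23.38) / (228.55 + 815.52 + 209.2)
    = 49441 / 1253.3 ≈ 39.45 °C

T_f ≈ 39.4 °C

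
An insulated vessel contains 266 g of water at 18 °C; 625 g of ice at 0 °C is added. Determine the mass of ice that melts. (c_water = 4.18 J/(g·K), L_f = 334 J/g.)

m_melted ≈ 59.9 g

Heat available from the water dropping to 0 °C: 266·4.18·18 = 20014 J.
Melting all 625 g of ice would need 625·334 = 208750 J.
Since 20014 < 208750 J, not all the ice melts; equilibrium is at 0 °C.
m_melt = 20014 / L_f = 59.92 g.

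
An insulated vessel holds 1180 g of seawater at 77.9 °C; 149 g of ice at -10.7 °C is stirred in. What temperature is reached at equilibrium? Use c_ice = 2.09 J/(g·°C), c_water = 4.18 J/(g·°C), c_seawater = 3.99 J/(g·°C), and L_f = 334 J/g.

Energy balance with sensible and latent terms:
warm ice to 0 °C: 149·2.09·(0 − (-10.7)) = 3332.1; latent heat to melt: 149·334 = 49766; meltwater 0→T: 149·4.18·T = 622.82 T; seawater: 4708.2(T − 77.9)
5331 T = 366769 − 53098 = 313671
T ≈ 58.84 °C — above 0 °C, consistent with complete melting.

T_f ≈ 58.8 °C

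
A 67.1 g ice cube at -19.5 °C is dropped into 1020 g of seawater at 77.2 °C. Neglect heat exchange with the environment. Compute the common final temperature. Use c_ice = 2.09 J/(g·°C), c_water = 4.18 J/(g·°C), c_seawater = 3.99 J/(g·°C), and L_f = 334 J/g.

T_f ≈ 66.4 °C

Setting the total heat transfer to zero:
warm ice to 0 °C: 67.1×2.09×(0 − (-19.5)) = 2734.7
  fusion: m_ice L_f = 67.1×334 = 22411
  warm the meltwater: 280.48 T
  seawater cools: 1020×3.99×(T − 77.2) = 4069.8(T − 77.2)
4350.3 T = 314189 − 25146 = 289042
T ≈ 66.44 °C. Since T > 0 °C, the all-ice-melts assumption holds.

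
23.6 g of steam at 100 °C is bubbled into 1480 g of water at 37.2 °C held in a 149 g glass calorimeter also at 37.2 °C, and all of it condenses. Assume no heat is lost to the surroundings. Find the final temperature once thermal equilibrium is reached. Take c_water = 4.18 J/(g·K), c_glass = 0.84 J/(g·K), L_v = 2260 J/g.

T_f ≈ 46.5 °C

Heat gained plus heat lost sum to zero:
latent heat released on condensation: 23.6×2260 = 53336; condensate cools 100→T: 23.6×4.18×(T − 100) = 98.65(T − 100); original water: 6186.4(T − 37.2); cup: 125.16(T − 37.2)
6410.2 T = 53336 + 9864.8 + 234790 = 297991
T ≈ 46.49 °C, under the boiling point, so the assumption holds.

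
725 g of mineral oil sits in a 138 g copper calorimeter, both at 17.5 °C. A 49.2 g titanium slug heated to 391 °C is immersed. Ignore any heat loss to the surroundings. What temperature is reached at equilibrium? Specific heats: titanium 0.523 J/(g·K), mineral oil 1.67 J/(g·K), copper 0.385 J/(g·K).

T_f ≈ 25.0 °C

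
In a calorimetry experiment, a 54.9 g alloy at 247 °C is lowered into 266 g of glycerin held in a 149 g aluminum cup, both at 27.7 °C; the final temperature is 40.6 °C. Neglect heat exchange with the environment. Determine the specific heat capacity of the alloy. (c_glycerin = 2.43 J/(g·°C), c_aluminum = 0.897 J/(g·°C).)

Net heat exchanged in the isolated system is zero:
54.9×c×(40.6 − 247) + 266×2.43×(40.6 − 27.7) + 149×0.897×(40.6 − 27.7) = 0
-11331 c = -10062
c = -10062/-11331 ≈ 0.888 J/(g·°C)

c ≈ 0.888 J/(g·°C)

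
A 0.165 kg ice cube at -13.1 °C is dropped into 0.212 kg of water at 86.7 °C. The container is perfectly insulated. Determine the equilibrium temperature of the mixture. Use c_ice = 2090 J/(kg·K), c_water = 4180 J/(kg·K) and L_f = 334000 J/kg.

T_f ≈ 10.9 °C

Sum of m c ΔT and latent-heat terms is zero:
warm ice to 0 °C: 0.165×2090×(0 − (-13.1)) = 4517.5
  latent heat to melt: 0.165×334000 = 55110
  meltwater 0→T: 0.165×4180×T = 689.7 T
  water cools: 0.212×4180×(T − 86.7) = 886.16(T − 86.7)
1575.9 T = 76830 − 59628 = 17203
T ≈ 10.92 °C. Since T > 0 °C, the all-ice-melts assumption holds.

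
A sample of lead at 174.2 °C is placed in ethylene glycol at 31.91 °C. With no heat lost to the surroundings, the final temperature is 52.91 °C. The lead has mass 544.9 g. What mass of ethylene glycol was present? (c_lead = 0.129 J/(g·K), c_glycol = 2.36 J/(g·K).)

Heat gained plus heat lost sum to zero:
544.9×0.129×(52.91 − 174.2) + m×2.36×(52.91 − 31.91) = 0
49.56 m = 8525.7
m = 8525.7/49.56 ≈ 172 g

m ≈ 172 g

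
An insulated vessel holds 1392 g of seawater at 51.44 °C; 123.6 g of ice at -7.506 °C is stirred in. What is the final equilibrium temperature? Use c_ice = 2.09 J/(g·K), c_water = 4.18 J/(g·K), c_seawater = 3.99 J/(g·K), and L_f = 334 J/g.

T_f ≈ 39.9 °C

Let T be the final temperature. ΣQ_i = 0:
ice -7.506→0 °C: 123.6·2.09·7.506 = 1939
  fusion: m_ice L_f = 123.6·334 = 41282
  warm the meltwater: 516.65 T
  seawater: 5554.1(T − 51.44)
6070.7 T = 285702 − 43221 = 242480
T ≈ 39.94 °C — above 0 °C, consistent with complete melting.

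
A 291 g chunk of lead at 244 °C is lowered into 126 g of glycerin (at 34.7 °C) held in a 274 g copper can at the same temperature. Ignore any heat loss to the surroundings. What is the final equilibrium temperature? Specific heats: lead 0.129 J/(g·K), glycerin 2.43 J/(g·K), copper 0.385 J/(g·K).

T_f ≈ 52.2 °C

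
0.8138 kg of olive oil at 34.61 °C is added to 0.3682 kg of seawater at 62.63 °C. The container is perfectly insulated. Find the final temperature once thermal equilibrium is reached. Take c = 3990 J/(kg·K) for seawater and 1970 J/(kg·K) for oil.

With ΣQ=0 the equilibrium temperature is the m·c-weighted mean:
T_f = (1469.1*62.63 + 1603.2*34.61) / (1469.1 + 1603.2)
    = 147497 / 3072.3 ≈ 48.01 °C

T_f ≈ 48.0 °C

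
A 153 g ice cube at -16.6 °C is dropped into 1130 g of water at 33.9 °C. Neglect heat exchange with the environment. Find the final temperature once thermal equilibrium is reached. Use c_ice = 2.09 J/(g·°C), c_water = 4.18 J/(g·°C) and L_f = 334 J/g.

T_f ≈ 19.3 °C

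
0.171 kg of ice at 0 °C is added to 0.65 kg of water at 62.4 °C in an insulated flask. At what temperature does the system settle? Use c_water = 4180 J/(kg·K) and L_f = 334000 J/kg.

T_f ≈ 32.8 °C

Heat gained plus heat lost sum to zero:
fusion: m_ice L_f = 0.171×334000 = 57114; meltwater 0→T: 0.171×4180×T = 714.78 T; water: 2717(T − 62.4)
3431.8 T = 169541 − 57114 = 112427
T ≈ 32.76 °C (positive, so assuming full melt was valid).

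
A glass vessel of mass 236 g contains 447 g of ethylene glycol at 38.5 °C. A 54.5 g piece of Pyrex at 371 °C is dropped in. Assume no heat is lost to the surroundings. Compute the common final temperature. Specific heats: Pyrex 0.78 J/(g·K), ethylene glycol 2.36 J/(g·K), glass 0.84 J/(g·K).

Let T be the final temperature. ΣQ_i = 0:
54.5×0.78×(T − 371) + 447×2.36×(T − 38.5) + 236×0.84×(T − 38.5) = 0
(42.51 + 1054.9 + 198.24) T = 42.51×371 + 1054.9×38.5 + 198.24×38.5
T = 64018/1295.7 ≈ 49.41 °C

T_f ≈ 49.4 °C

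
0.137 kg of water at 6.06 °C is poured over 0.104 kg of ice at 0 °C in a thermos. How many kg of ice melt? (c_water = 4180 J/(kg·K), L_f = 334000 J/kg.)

m_melted ≈ 0.0104 kg

Cooling the water to 0 °C releases 0.137·4180·6.06 = 3470.3 J.
Fully melting the ice requires m_ice L_f = 0.104·334000 = 34736 J.
Since 3470.3 < 34736 J, not all the ice melts; equilibrium is at 0 °C.
Mass melted = 3470.3/334000 ≈ 0.01039 kg.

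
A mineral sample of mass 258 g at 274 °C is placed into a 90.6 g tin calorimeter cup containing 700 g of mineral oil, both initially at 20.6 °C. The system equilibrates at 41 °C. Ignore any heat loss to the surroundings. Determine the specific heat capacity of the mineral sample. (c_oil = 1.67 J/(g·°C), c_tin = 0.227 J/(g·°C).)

Taking heat into each body as positive, Σ m c ΔT = 0:
258·c·(41 − 274) + 700·1.67·(41 − 20.6) + 90.6·0.227·(41 − 20.6) = 0
-60114 c = -24267
c = -24267/-60114 ≈ 0.4037 J/(g·°C)

c ≈ 0.404 J/(g·°C)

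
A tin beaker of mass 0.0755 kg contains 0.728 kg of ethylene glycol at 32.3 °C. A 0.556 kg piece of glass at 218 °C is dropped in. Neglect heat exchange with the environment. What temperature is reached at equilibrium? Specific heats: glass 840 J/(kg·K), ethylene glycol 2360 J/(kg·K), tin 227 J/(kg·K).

T_f ≈ 71.7 °C

Energy conservation, ΣQ = 0:
0.556×840×(T − 218) + 0.728×2360×(T − 32.3) + 0.0755×227×(T − 32.3) = 0
(467.04 + 1718.1 + 17.14) T = 467.04×218 + 1718.1×32.3 + 17.14×32.3
T = 157862 / 2202.3 = 71.7 °C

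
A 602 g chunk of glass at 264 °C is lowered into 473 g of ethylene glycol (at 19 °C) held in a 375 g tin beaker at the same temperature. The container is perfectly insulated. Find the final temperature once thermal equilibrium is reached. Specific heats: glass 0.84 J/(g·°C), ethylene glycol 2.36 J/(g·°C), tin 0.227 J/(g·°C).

T_f ≈ 91.6 °C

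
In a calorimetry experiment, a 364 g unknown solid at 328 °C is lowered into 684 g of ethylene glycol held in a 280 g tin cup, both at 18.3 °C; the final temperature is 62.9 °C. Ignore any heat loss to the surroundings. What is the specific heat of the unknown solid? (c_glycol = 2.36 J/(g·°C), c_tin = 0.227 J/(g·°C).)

Heat gained plus heat lost sum to zero:
364·c·(62.9 − 328) + 684·2.36·(62.9 − 18.3) + 280·0.227·(62.9 − 18.3) = 0
-96496 c = -74830
c = -74830/-96496 ≈ 0.7755 J/(g·°C)

c ≈ 0.775 J/(g·°C)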